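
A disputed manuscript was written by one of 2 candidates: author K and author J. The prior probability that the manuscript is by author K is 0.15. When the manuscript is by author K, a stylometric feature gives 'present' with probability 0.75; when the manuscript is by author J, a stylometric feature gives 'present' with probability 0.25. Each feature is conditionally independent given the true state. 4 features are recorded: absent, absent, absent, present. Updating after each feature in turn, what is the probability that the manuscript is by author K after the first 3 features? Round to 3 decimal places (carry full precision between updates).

After 'absent': P(author K) = 0.25·0.1500 / (0.25·0.1500 + 0.75·0.8500) ≈ 0.0556
After 'absent': P(author K) = 0.25·0.0556 / (0.25·0.0556 + 0.75·0.9444) ≈ 0.0192
After 'absent': P(author K) = 0.25·0.0192 / (0.25·0.0192 + 0.75·0.9808) ≈ 0.0065

0.006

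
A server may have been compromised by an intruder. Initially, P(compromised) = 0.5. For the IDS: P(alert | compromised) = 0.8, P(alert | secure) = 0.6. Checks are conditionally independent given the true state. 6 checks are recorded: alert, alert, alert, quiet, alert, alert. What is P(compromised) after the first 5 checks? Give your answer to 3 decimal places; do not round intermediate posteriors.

0.612

After 'alert': P(compromised) = 0.8·0.5000 / (0.8·0.5000 + 0.6·0.5000) ≈ 0.5714
After 'alert': P(compromised) = 0.8·0.5714 / (0.8·0.5714 + 0.6·0.4286) ≈ 0.6400
After 'alert': P(compromised) = 0.8·0.6400 / (0.8·0.6400 + 0.6·0.3600) ≈ 0.7033
After 'quiet': P(compromised) = 0.2·0.7033 / (0.2·0.7033 + 0.4·0.2967) ≈ 0.5424
After 'alert': P(compromised) = 0.8·0.5424 / (0.8·0.5424 + 0.6·0.4576) ≈ 0.6124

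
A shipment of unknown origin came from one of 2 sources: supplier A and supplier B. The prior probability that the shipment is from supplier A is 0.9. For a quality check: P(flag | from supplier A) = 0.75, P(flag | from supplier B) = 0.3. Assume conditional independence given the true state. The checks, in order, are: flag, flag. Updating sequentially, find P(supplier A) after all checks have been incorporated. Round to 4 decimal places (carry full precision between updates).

After 'flag': P(supplier A) = 0.75·0.9000 / (0.75·0.9000 + 0.3·0.1000) ≈ 0.9574
After 'flag': P(supplier A) = 0.75·0.9574 / (0.75·0.9574 + 0.3·0.0426) ≈ 0.9825

0.9825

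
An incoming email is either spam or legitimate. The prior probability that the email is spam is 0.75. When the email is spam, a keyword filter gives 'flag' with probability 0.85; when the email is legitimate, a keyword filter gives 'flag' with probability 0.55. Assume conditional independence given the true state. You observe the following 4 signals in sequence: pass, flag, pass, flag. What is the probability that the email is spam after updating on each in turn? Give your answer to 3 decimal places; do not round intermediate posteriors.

After 'pass': P(spam) = 0.15·0.7500 / (0.15·0.7500 + 0.45·0.2500) ≈ 0.5000
After 'flag': P(spam) = 0.85·0.5000 / (0.85·0.5000 + 0.55·0.5000) ≈ 0.6071
After 'pass': P(spam) = 0.15·0.6071 / (0.15·0.6071 + 0.45·0.3929) ≈ 0.3400
After 'flag': P(spam) = 0.85·0.3400 / (0.85·0.3400 + 0.55·0.6600) ≈ 0.4433

0.443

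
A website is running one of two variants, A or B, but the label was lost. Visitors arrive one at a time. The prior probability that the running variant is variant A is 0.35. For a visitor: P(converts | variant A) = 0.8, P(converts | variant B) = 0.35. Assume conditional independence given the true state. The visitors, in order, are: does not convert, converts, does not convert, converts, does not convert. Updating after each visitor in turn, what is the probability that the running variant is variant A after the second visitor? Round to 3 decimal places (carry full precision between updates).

Apply Bayes' rule sequentially, carrying P(A) forward.
After 'does not convert': P(A) = 0.2·0.3500 / (0.2·0.3500 + 0.65·0.6500) ≈ 0.1421
After 'converts': P(A) = 0.8·0.1421 / (0.8·0.1421 + 0.35·0.8579) ≈ 0.2747

0.275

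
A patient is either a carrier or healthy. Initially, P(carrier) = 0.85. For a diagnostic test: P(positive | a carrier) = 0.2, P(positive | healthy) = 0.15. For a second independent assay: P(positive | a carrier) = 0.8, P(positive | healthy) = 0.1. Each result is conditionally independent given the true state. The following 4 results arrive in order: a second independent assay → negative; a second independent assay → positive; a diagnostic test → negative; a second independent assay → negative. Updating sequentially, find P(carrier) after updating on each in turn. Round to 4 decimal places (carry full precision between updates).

After a second independent assay='negative': P(carrier) = 0.2·0.8500 / (0.2·0.8500 + 0.9·0.1500) ≈ 0.5574
After a second independent assay='positive': P(carrier) = 0.8·0.5574 / (0.8·0.5574 + 0.1·0.4426) ≈ 0.9097
After a diagnostic test='negative': P(carrier) = 0.8·0.9097 / (0.8·0.9097 + 0.85·0.0903) ≈ 0.9046
After a second independent assay='negative': P(carrier) = 0.2·0.9046 / (0.2·0.9046 + 0.9·0.0954) ≈ 0.6781

0.6781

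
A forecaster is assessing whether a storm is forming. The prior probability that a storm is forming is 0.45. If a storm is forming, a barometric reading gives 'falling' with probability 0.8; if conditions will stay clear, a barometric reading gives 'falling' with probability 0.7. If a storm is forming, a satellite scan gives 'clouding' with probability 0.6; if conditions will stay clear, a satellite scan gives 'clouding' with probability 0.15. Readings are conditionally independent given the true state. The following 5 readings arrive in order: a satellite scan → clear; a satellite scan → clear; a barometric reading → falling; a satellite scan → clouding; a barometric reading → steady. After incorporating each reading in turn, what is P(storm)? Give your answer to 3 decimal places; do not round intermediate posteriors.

After a satellite scan='clear': P(storm) = 0.4·0.4500 / (0.4·0.4500 + 0.85·0.5500) ≈ 0.2780
After a satellite scan='clear': P(storm) = 0.4·0.2780 / (0.4·0.2780 + 0.85·0.7220) ≈ 0.1534
After a barometric reading='falling': P(storm) = 0.8·0.1534 / (0.8·0.1534 + 0.7·0.8466) ≈ 0.1715
After a satellite scan='clouding': P(storm) = 0.6·0.1715 / (0.6·0.1715 + 0.15·0.8285) ≈ 0.4530
After a barometric reading='steady': P(storm) = 0.2·0.4530 / (0.2·0.4530 + 0.3·0.5470) ≈ 0.3558

0.356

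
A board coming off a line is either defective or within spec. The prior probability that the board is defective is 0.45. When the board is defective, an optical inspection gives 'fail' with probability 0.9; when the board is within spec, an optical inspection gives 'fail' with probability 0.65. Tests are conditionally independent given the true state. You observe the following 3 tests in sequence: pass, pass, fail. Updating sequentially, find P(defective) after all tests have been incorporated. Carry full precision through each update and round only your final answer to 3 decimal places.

0.085

After 'pass': P(defective) = 0.1·0.4500 / (0.1·0.4500 + 0.35·0.5500) ≈ 0.1895
After 'pass': P(defective) = 0.1·0.1895 / (0.1·0.1895 + 0.35·0.8105) ≈ 0.0626
After 'fail': P(defective) = 0.9·0.0626 / (0.9·0.0626 + 0.65·0.9374) ≈ 0.0847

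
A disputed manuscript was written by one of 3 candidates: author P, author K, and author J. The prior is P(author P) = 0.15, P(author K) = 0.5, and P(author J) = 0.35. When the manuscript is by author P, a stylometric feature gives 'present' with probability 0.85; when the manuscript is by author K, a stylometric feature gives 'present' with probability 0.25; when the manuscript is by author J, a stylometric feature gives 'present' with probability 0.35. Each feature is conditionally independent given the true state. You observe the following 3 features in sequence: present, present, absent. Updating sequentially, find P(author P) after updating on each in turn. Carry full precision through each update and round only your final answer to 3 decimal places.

After 'present': normaliser = 0.85·0.1500 + 0.25·0.5000 + 0.35·0.3500; P(author P) ≈ 0.3400, P(author K) ≈ 0.3333, P(author J) ≈ 0.3267
After 'present': normaliser = 0.85·0.3400 + 0.25·0.3333 + 0.35·0.3267; P(author P) ≈ 0.5938, P(author K) ≈ 0.1712, P(author J) ≈ 0.2349
After 'absent': normaliser = 0.15·0.5938 + 0.75·0.1712 + 0.65·0.2349; P(author P) ≈ 0.2406, P(author K) ≈ 0.3469, P(author J) ≈ 0.4125

0.241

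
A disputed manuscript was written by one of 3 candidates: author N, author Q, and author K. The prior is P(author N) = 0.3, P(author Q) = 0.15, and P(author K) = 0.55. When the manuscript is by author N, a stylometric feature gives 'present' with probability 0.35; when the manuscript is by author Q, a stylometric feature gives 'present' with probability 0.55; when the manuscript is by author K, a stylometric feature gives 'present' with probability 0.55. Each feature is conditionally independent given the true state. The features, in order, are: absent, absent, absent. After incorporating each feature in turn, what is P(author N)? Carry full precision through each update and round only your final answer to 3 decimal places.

After 'absent': normaliser = 0.65·0.3000 + 0.45·0.1500 + 0.45·0.5500; P(author N) ≈ 0.3824, P(author Q) ≈ 0.1324, P(author K) ≈ 0.4853
After 'absent': normaliser = 0.65·0.3824 + 0.45·0.1324 + 0.45·0.4853; P(author N) ≈ 0.4721, P(author Q) ≈ 0.1131, P(author K) ≈ 0.4148
After 'absent': normaliser = 0.65·0.4721 + 0.45·0.1131 + 0.45·0.4148; P(author N) ≈ 0.5636, P(author Q) ≈ 0.0935, P(author K) ≈ 0.3429

0.564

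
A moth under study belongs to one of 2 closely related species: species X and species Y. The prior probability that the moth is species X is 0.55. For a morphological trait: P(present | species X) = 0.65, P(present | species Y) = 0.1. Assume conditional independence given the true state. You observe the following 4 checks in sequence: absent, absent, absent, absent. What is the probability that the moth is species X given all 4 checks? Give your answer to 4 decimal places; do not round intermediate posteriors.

0.0272

After 'absent': P(species X) = 0.35·0.5500 / (0.35·0.5500 + 0.9·0.4500) ≈ 0.3222
After 'absent': P(species X) = 0.35·0.3222 / (0.35·0.3222 + 0.9·0.6778) ≈ 0.1560
After 'absent': P(species X) = 0.35·0.1560 / (0.35·0.1560 + 0.9·0.8440) ≈ 0.0671
After 'absent': P(species X) = 0.35·0.0671 / (0.35·0.0671 + 0.9·0.9329) ≈ 0.0272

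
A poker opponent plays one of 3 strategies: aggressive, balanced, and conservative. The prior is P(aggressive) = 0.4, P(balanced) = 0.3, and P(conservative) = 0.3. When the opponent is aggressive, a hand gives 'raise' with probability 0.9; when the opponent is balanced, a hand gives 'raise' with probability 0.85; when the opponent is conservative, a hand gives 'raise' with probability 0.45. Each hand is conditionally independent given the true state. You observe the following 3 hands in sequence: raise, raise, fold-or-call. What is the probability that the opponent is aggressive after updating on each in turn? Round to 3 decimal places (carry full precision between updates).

0.330

Each posterior becomes the prior for the next update.
After 'raise': normaliser = 0.9·0.4000 + 0.85·0.3000 + 0.45·0.3000; P(aggressive) ≈ 0.4800, P(balanced) ≈ 0.3400, P(conservative) ≈ 0.1800
After 'raise': normaliser = 0.9·0.4800 + 0.85·0.3400 + 0.45·0.1800; P(aggressive) ≈ 0.5387, P(balanced) ≈ 0.3603, P(conservative) ≈ 0.1010
After 'fold-or-call': normaliser = 0.1·0.5387 + 0.15·0.3603 + 0.55·0.1010; P(aggressive) ≈ 0.3295, P(balanced) ≈ 0.3307, P(conservative) ≈ 0.3398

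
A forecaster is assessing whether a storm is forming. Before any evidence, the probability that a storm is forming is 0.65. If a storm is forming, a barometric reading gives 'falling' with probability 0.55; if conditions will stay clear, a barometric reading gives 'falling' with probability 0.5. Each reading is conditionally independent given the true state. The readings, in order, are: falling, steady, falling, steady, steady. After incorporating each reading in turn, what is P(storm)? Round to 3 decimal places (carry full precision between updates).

0.621

Each posterior becomes the prior for the next update.
After 'falling': P(storm) = 0.55·0.6500 / (0.55·0.6500 + 0.5·0.3500) ≈ 0.6714
After 'steady': P(storm) = 0.45·0.6714 / (0.45·0.6714 + 0.5·0.3286) ≈ 0.6477
After 'falling': P(storm) = 0.55·0.6477 / (0.55·0.6477 + 0.5·0.3523) ≈ 0.6691
After 'steady': P(storm) = 0.45·0.6691 / (0.45·0.6691 + 0.5·0.3309) ≈ 0.6454
After 'steady': P(storm) = 0.45·0.6454 / (0.45·0.6454 + 0.5·0.3546) ≈ 0.6209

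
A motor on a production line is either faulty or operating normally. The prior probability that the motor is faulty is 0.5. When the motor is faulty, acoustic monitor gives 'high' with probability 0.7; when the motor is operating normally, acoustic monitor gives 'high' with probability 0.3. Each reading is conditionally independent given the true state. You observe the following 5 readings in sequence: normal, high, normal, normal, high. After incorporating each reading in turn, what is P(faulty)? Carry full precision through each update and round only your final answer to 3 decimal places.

After 'normal': P(faulty) = 0.3·0.5000 / (0.3·0.5000 + 0.7·0.5000) ≈ 0.3000
After 'high': P(faulty) = 0.7·0.3000 / (0.7·0.3000 + 0.3·0.7000) ≈ 0.5000
After 'normal': P(faulty) = 0.3·0.5000 / (0.3·0.5000 + 0.7·0.5000) ≈ 0.3000
After 'normal': P(faulty) = 0.3·0.3000 / (0.3·0.3000 + 0.7·0.7000) ≈ 0.1552
After 'high': P(faulty) = 0.7·0.1552 / (0.7·0.1552 + 0.3·0.8448) ≈ 0.3000

0.300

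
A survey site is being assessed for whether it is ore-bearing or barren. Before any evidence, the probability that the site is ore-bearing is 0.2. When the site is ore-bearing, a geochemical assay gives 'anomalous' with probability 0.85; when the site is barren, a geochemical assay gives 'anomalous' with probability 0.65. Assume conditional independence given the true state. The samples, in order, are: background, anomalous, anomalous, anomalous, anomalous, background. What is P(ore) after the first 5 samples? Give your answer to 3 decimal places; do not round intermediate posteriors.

0.239

Each posterior becomes the prior for the next update.
After 'background': P(ore) = 0.15·0.2000 / (0.15·0.2000 + 0.35·0.8000) ≈ 0.0968
After 'anomalous': P(ore) = 0.85·0.0968 / (0.85·0.0968 + 0.65·0.9032) ≈ 0.1229
After 'anomalous': P(ore) = 0.85·0.1229 / (0.85·0.1229 + 0.65·0.8771) ≈ 0.1548
After 'anomalous': P(ore) = 0.85·0.1548 / (0.85·0.1548 + 0.65·0.8452) ≈ 0.1933
After 'anomalous': P(ore) = 0.85·0.1933 / (0.85·0.1933 + 0.65·0.8067) ≈ 0.2386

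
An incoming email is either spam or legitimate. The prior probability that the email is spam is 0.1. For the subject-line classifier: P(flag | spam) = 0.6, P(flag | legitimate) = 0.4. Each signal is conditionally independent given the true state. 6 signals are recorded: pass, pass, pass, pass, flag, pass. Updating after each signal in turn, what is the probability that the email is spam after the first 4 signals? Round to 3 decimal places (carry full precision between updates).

0.021

After 'pass': P(spam) = 0.4·0.1000 / (0.4·0.1000 + 0.6·0.9000) ≈ 0.0690
After 'pass': P(spam) = 0.4·0.0690 / (0.4·0.0690 + 0.6·0.9310) ≈ 0.0471
After 'pass': P(spam) = 0.4·0.0471 / (0.4·0.0471 + 0.6·0.9529) ≈ 0.0319
After 'pass': P(spam) = 0.4·0.0319 / (0.4·0.0319 + 0.6·0.9681) ≈ 0.0215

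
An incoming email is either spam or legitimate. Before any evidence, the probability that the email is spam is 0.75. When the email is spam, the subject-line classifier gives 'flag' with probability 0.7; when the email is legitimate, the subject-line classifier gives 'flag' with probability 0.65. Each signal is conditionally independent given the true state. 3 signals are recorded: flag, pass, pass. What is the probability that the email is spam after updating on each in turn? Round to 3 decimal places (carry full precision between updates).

Each posterior becomes the prior for the next update.
After 'flag': P(spam) = 0.7·0.7500 / (0.7·0.7500 + 0.65·0.2500) ≈ 0.7636
After 'pass': P(spam) = 0.3·0.7636 / (0.3·0.7636 + 0.35·0.2364) ≈ 0.7347
After 'pass': P(spam) = 0.3·0.7347 / (0.3·0.7347 + 0.35·0.2653) ≈ 0.7036

0.704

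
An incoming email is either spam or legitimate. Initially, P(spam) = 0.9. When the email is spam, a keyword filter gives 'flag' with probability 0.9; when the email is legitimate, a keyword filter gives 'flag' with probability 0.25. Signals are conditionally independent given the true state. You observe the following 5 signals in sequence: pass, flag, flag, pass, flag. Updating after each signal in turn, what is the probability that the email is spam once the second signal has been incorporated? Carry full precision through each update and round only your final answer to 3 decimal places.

0.812

After 'pass': P(spam) = 0.1·0.9000 / (0.1·0.9000 + 0.75·0.1000) ≈ 0.5455
After 'flag': P(spam) = 0.9·0.5455 / (0.9·0.5455 + 0.25·0.4545) ≈ 0.8120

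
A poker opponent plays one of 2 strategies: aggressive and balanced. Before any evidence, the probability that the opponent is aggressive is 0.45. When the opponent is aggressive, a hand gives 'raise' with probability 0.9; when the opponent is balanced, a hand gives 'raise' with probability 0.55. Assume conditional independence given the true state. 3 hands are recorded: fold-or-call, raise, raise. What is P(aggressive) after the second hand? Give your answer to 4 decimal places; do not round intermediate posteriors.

0.2293

After 'fold-or-call': P(aggressive) = 0.1·0.4500 / (0.1·0.4500 + 0.45·0.5500) ≈ 0.1538
After 'raise': P(aggressive) = 0.9·0.1538 / (0.9·0.1538 + 0.55·0.8462) ≈ 0.2293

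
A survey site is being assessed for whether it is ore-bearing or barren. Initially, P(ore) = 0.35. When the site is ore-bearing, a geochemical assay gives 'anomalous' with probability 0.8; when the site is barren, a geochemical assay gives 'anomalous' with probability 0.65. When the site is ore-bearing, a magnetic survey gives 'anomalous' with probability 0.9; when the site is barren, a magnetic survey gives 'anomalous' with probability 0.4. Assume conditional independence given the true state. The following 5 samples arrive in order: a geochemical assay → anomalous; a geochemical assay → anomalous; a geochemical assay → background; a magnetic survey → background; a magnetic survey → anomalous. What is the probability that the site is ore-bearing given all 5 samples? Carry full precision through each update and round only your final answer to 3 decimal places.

After a geochemical assay='anomalous': P(ore) = 0.8·0.3500 / (0.8·0.3500 + 0.65·0.6500) ≈ 0.3986
After a geochemical assay='anomalous': P(ore) = 0.8·0.3986 / (0.8·0.3986 + 0.65·0.6014) ≈ 0.4492
After a geochemical assay='background': P(ore) = 0.2·0.4492 / (0.2·0.4492 + 0.35·0.5508) ≈ 0.3179
After a magnetic survey='background': P(ore) = 0.1·0.3179 / (0.1·0.3179 + 0.6·0.6821) ≈ 0.0721
After a magnetic survey='anomalous': P(ore) = 0.9·0.0721 / (0.9·0.0721 + 0.4·0.9279) ≈ 0.1488

0.149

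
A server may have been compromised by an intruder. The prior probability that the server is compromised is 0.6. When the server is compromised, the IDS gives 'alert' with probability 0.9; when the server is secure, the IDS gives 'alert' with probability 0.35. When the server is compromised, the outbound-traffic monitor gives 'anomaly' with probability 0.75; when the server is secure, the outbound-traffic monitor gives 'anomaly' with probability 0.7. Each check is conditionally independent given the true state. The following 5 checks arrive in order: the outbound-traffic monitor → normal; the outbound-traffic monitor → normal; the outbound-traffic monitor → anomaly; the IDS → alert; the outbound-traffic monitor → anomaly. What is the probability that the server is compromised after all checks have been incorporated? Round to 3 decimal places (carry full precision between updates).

After the outbound-traffic monitor='normal': P(compromised) = 0.25·0.6000 / (0.25·0.6000 + 0.3·0.4000) ≈ 0.5556
After the outbound-traffic monitor='normal': P(compromised) = 0.25·0.5556 / (0.25·0.5556 + 0.3·0.4444) ≈ 0.5102
After the outbound-traffic monitor='anomaly': P(compromised) = 0.75·0.5102 / (0.75·0.5102 + 0.7·0.4898) ≈ 0.5274
After the IDS='alert': P(compromised) = 0.9·0.5274 / (0.9·0.5274 + 0.35·0.4726) ≈ 0.7416
After the outbound-traffic monitor='anomaly': P(compromised) = 0.75·0.7416 / (0.75·0.7416 + 0.7·0.2584) ≈ 0.7546

0.755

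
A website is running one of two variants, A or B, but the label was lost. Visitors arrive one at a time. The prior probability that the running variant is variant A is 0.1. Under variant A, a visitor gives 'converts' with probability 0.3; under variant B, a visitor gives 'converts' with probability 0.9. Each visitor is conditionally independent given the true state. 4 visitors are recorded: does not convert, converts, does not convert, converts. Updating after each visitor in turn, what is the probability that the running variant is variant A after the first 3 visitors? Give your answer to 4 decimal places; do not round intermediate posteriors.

Each posterior becomes the prior for the next update.
After 'does not convert': P(A) = 0.7·0.1000 / (0.7·0.1000 + 0.1·0.9000) ≈ 0.4375
After 'converts': P(A) = 0.3·0.4375 / (0.3·0.4375 + 0.9·0.5625) ≈ 0.2059
After 'does not convert': P(A) = 0.7·0.2059 / (0.7·0.2059 + 0.1·0.7941) ≈ 0.6447

0.6447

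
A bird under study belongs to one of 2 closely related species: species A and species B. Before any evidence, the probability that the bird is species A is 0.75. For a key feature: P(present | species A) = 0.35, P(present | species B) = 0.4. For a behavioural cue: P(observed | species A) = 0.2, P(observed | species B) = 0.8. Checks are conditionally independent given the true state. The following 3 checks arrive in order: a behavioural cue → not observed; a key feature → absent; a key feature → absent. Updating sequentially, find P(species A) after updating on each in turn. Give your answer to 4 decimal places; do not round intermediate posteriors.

0.9337

After a behavioural cue='not observed': P(species A) = 0.8·0.7500 / (0.8·0.7500 + 0.2·0.2500) ≈ 0.9231
After a key feature='absent': P(species A) = 0.65·0.9231 / (0.65·0.9231 + 0.6·0.0769) ≈ 0.9286
After a key feature='absent': P(species A) = 0.65·0.9286 / (0.65·0.9286 + 0.6·0.0714) ≈ 0.9337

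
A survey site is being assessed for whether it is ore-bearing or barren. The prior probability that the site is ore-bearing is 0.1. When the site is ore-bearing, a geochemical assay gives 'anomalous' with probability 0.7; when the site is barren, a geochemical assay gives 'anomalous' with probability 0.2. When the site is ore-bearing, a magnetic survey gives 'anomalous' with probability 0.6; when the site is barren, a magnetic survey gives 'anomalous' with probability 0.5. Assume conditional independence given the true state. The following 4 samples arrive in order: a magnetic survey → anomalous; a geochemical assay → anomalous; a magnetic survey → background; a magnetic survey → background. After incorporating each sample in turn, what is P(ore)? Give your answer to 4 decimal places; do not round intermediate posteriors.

0.2300

Apply Bayes' rule sequentially, carrying P(ore) forward.
After a magnetic survey='anomalous': P(ore) = 0.6·0.1000 / (0.6·0.1000 + 0.5·0.9000) ≈ 0.1176
After a geochemical assay='anomalous': P(ore) = 0.7·0.1176 / (0.7·0.1176 + 0.2·0.8824) ≈ 0.3182
After a magnetic survey='background': P(ore) = 0.4·0.3182 / (0.4·0.3182 + 0.5·0.6818) ≈ 0.2718
After a magnetic survey='background': P(ore) = 0.4·0.2718 / (0.4·0.2718 + 0.5·0.7282) ≈ 0.2300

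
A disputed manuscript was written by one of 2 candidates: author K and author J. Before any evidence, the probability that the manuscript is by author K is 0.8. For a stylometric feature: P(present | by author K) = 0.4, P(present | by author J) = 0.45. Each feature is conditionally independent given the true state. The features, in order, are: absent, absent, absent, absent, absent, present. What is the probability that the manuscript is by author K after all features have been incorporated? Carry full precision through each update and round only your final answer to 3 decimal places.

0.846

After 'absent': P(author K) = 0.6·0.8000 / (0.6·0.8000 + 0.55·0.2000) ≈ 0.8136
After 'absent': P(author K) = 0.6·0.8136 / (0.6·0.8136 + 0.55·0.1864) ≈ 0.8264
After 'absent': P(author K) = 0.6·0.8264 / (0.6·0.8264 + 0.55·0.1736) ≈ 0.8385
After 'absent': P(author K) = 0.6·0.8385 / (0.6·0.8385 + 0.55·0.1615) ≈ 0.8500
After 'absent': P(author K) = 0.6·0.8500 / (0.6·0.8500 + 0.55·0.1500) ≈ 0.8607
After 'present': P(author K) = 0.4·0.8607 / (0.4·0.8607 + 0.45·0.1393) ≈ 0.8460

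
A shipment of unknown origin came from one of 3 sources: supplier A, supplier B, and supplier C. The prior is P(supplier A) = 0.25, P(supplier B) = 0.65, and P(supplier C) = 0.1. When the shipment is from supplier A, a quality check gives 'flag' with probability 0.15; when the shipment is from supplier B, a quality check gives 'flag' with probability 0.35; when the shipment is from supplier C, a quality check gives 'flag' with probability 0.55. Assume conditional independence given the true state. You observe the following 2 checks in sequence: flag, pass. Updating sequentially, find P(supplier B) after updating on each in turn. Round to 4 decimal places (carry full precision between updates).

After 'flag': normaliser = 0.15·0.2500 + 0.35·0.6500 + 0.55·0.1000; P(supplier A) ≈ 0.1172, P(supplier B) ≈ 0.7109, P(supplier C) ≈ 0.1719
After 'pass': normaliser = 0.85·0.1172 + 0.65·0.7109 + 0.45·0.1719; P(supplier A) ≈ 0.1559, P(supplier B) ≈ 0.7231, P(supplier C) ≈ 0.1210

0.7231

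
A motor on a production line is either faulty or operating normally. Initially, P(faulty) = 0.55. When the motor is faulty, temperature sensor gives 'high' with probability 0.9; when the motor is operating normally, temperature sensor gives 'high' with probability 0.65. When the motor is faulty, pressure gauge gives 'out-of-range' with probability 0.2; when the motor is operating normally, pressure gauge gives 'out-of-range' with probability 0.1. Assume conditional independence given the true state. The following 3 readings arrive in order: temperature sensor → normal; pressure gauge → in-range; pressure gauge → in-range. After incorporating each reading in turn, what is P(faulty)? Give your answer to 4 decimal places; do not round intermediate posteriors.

Apply Bayes' rule sequentially, carrying P(faulty) forward.
After temperature sensor='normal': P(faulty) = 0.1·0.5500 / (0.1·0.5500 + 0.35·0.4500) ≈ 0.2588
After pressure gauge='in-range': P(faulty) = 0.8·0.2588 / (0.8·0.2588 + 0.9·0.7412) ≈ 0.2369
After pressure gauge='in-range': P(faulty) = 0.8·0.2369 / (0.8·0.2369 + 0.9·0.7631) ≈ 0.2162

0.2162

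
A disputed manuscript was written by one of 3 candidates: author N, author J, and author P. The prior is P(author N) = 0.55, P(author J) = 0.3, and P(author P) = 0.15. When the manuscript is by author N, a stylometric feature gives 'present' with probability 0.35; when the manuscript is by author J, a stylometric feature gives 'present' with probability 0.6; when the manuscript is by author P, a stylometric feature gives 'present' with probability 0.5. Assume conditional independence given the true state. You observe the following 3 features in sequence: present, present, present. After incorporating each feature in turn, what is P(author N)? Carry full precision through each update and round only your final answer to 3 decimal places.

0.220

Each posterior becomes the prior for the next update.
After 'present': normaliser = 0.35·0.5500 + 0.6·0.3000 + 0.5·0.1500; P(author N) ≈ 0.4302, P(author J) ≈ 0.4022, P(author P) ≈ 0.1676
After 'present': normaliser = 0.35·0.4302 + 0.6·0.4022 + 0.5·0.1676; P(author N) ≈ 0.3165, P(author J) ≈ 0.5073, P(author P) ≈ 0.1762
After 'present': normaliser = 0.35·0.3165 + 0.6·0.5073 + 0.5·0.1762; P(author N) ≈ 0.2201, P(author J) ≈ 0.6049, P(author P) ≈ 0.1750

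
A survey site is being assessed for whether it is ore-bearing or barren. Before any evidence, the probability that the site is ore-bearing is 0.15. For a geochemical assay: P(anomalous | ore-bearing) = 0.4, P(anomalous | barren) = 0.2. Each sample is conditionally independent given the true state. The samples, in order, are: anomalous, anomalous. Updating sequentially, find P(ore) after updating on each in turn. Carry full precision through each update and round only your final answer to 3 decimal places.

0.414

After 'anomalous': P(ore) = 0.4·0.1500 / (0.4·0.1500 + 0.2·0.8500) ≈ 0.2609
After 'anomalous': P(ore) = 0.4·0.2609 / (0.4·0.2609 + 0.2·0.7391) ≈ 0.4138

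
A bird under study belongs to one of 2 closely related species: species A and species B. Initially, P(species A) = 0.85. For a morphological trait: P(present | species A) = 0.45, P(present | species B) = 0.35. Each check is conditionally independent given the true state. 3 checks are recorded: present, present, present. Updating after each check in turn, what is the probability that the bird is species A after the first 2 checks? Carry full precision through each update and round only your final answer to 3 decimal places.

After 'present': P(species A) = 0.45·0.8500 / (0.45·0.8500 + 0.35·0.1500) ≈ 0.8793
After 'present': P(species A) = 0.45·0.8793 / (0.45·0.8793 + 0.35·0.1207) ≈ 0.9035

0.904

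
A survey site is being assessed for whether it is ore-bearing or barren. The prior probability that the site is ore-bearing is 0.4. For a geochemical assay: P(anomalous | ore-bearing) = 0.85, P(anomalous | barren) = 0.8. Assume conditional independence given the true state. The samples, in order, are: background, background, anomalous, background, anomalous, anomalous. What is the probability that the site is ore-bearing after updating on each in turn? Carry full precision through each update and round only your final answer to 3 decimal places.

After 'background': P(ore) = 0.15·0.4000 / (0.15·0.4000 + 0.2·0.6000) ≈ 0.3333
After 'background': P(ore) = 0.15·0.3333 / (0.15·0.3333 + 0.2·0.6667) ≈ 0.2727
After 'anomalous': P(ore) = 0.85·0.2727 / (0.85·0.2727 + 0.8·0.7273) ≈ 0.2849
After 'background': P(ore) = 0.15·0.2849 / (0.15·0.2849 + 0.2·0.7151) ≈ 0.2301
After 'anomalous': P(ore) = 0.85·0.2301 / (0.85·0.2301 + 0.8·0.7699) ≈ 0.2410
After 'anomalous': P(ore) = 0.85·0.2410 / (0.85·0.2410 + 0.8·0.7590) ≈ 0.2523

0.252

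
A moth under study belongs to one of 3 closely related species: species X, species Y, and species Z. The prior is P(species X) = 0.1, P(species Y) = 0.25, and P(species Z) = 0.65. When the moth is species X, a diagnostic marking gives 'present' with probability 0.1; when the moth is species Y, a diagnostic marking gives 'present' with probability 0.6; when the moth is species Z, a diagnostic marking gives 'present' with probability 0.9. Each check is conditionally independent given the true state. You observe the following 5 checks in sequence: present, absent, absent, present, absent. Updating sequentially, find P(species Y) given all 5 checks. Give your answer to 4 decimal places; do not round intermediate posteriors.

Each posterior becomes the prior for the next update.
After 'present': normaliser = 0.1·0.1000 + 0.6·0.2500 + 0.9·0.6500; P(species X) ≈ 0.0134, P(species Y) ≈ 0.2013, P(species Z) ≈ 0.7852
After 'absent': normaliser = 0.9·0.0134 + 0.4·0.2013 + 0.1·0.7852; P(species X) ≈ 0.0706, P(species Y) ≈ 0.4706, P(species Z) ≈ 0.4588
After 'absent': normaliser = 0.9·0.0706 + 0.4·0.4706 + 0.1·0.4588; P(species X) ≈ 0.2134, P(species Y) ≈ 0.6324, P(species Z) ≈ 0.1542
After 'present': normaliser = 0.1·0.2134 + 0.6·0.6324 + 0.9·0.1542; P(species X) ≈ 0.0396, P(species Y) ≈ 0.7033, P(species Z) ≈ 0.2571
After 'absent': normaliser = 0.9·0.0396 + 0.4·0.7033 + 0.1·0.2571; P(species X) ≈ 0.1039, P(species Y) ≈ 0.8210, P(species Z) ≈ 0.0750

0.8210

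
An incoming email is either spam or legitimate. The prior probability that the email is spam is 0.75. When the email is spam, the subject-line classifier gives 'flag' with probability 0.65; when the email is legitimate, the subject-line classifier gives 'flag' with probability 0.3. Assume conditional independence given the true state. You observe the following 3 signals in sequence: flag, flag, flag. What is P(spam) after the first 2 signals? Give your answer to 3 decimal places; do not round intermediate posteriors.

Each posterior becomes the prior for the next update.
After 'flag': P(spam) = 0.65·0.7500 / (0.65·0.7500 + 0.3·0.2500) ≈ 0.8667
After 'flag': P(spam) = 0.65·0.8667 / (0.65·0.8667 + 0.3·0.1333) ≈ 0.9337

0.934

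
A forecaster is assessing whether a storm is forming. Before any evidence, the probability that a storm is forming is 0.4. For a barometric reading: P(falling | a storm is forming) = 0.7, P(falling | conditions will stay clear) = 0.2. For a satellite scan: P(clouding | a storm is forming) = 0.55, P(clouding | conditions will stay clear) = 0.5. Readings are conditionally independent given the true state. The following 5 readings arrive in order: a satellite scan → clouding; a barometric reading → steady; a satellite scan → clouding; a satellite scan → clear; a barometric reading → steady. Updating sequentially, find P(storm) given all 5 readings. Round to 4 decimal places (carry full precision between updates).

0.0926

After a satellite scan='clouding': P(storm) = 0.55·0.4000 / (0.55·0.4000 + 0.5·0.6000) ≈ 0.4231
After a barometric reading='steady': P(storm) = 0.3·0.4231 / (0.3·0.4231 + 0.8·0.5769) ≈ 0.2157
After a satellite scan='clouding': P(storm) = 0.55·0.2157 / (0.55·0.2157 + 0.5·0.7843) ≈ 0.2322
After a satellite scan='clear': P(storm) = 0.45·0.2322 / (0.45·0.2322 + 0.5·0.7678) ≈ 0.2140
After a barometric reading='steady': P(storm) = 0.3·0.2140 / (0.3·0.2140 + 0.8·0.7860) ≈ 0.0926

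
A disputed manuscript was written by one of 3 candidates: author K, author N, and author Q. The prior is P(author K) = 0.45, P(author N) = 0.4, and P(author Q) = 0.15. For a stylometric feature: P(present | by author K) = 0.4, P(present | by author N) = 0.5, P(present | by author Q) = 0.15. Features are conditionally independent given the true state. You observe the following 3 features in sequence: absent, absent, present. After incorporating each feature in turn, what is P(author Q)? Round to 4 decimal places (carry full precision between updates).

0.1240

Apply Bayes' rule sequentially, carrying P(author Q) forward.
After 'absent': normaliser = 0.6·0.4500 + 0.5·0.4000 + 0.85·0.1500; P(author K) ≈ 0.4519, P(author N) ≈ 0.3347, P(author Q) ≈ 0.2134
After 'absent': normaliser = 0.6·0.4519 + 0.5·0.3347 + 0.85·0.2134; P(author K) ≈ 0.4374, P(author N) ≈ 0.2700, P(author Q) ≈ 0.2926
After 'present': normaliser = 0.4·0.4374 + 0.5·0.2700 + 0.15·0.2926; P(author K) ≈ 0.4944, P(author N) ≈ 0.3815, P(author Q) ≈ 0.1240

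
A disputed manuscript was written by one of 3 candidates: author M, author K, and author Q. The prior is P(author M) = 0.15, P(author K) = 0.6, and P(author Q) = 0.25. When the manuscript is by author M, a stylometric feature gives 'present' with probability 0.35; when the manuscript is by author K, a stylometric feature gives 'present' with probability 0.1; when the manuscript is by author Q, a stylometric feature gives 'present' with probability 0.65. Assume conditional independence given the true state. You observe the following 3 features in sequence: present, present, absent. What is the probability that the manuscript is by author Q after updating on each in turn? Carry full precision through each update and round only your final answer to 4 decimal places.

0.6807

Apply Bayes' rule sequentially, carrying P(author Q) forward.
After 'present': normaliser = 0.35·0.1500 + 0.1·0.6000 + 0.65·0.2500; P(author M) ≈ 0.1909, P(author K) ≈ 0.2182, P(author Q) ≈ 0.5909
After 'present': normaliser = 0.35·0.1909 + 0.1·0.2182 + 0.65·0.5909; P(author M) ≈ 0.1413, P(author K) ≈ 0.0462, P(author Q) ≈ 0.8125
After 'absent': normaliser = 0.65·0.1413 + 0.9·0.0462 + 0.35·0.8125; P(author M) ≈ 0.2199, P(author K) ≈ 0.0994, P(author Q) ≈ 0.6807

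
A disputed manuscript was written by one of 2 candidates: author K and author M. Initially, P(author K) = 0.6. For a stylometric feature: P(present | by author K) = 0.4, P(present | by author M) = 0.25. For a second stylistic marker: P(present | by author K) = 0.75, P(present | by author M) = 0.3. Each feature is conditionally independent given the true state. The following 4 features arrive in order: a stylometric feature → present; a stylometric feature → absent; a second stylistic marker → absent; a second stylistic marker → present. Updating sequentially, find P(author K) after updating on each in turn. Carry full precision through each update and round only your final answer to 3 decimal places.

After a stylometric feature='present': P(author K) = 0.4·0.6000 / (0.4·0.6000 + 0.25·0.4000) ≈ 0.7059
After a stylometric feature='absent': P(author K) = 0.6·0.7059 / (0.6·0.7059 + 0.75·0.2941) ≈ 0.6575
After a second stylistic marker='absent': P(author K) = 0.25·0.6575 / (0.25·0.6575 + 0.7·0.3425) ≈ 0.4068
After a second stylistic marker='present': P(author K) = 0.75·0.4068 / (0.75·0.4068 + 0.3·0.5932) ≈ 0.6316

0.632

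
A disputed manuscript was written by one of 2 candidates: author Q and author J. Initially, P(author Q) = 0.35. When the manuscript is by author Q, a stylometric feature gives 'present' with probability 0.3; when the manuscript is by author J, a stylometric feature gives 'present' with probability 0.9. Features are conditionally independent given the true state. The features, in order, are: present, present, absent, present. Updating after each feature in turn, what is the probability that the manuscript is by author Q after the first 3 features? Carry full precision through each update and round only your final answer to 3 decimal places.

After 'present': P(author Q) = 0.3·0.3500 / (0.3·0.3500 + 0.9·0.6500) ≈ 0.1522
After 'present': P(author Q) = 0.3·0.1522 / (0.3·0.1522 + 0.9·0.8478) ≈ 0.0565
After 'absent': P(author Q) = 0.7·0.0565 / (0.7·0.0565 + 0.1·0.9435) ≈ 0.2952

0.295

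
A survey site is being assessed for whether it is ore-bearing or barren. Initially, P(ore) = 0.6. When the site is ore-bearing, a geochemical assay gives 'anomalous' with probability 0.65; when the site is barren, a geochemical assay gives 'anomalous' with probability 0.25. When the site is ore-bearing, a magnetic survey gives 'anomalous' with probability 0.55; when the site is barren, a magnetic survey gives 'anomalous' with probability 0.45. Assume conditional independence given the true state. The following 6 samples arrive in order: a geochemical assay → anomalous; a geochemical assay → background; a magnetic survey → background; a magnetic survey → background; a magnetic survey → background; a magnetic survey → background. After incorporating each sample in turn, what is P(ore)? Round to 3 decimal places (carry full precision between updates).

0.449

Apply Bayes' rule sequentially, carrying P(ore) forward.
After a geochemical assay='anomalous': P(ore) = 0.65·0.6000 / (0.65·0.6000 + 0.25·0.4000) ≈ 0.7959
After a geochemical assay='background': P(ore) = 0.35·0.7959 / (0.35·0.7959 + 0.75·0.2041) ≈ 0.6454
After a magnetic survey='background': P(ore) = 0.45·0.6454 / (0.45·0.6454 + 0.55·0.3546) ≈ 0.5982
After a magnetic survey='background': P(ore) = 0.45·0.5982 / (0.45·0.5982 + 0.55·0.4018) ≈ 0.5492
After a magnetic survey='background': P(ore) = 0.45·0.5492 / (0.45·0.5492 + 0.55·0.4508) ≈ 0.4992
After a magnetic survey='background': P(ore) = 0.45·0.4992 / (0.45·0.4992 + 0.55·0.5008) ≈ 0.4492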